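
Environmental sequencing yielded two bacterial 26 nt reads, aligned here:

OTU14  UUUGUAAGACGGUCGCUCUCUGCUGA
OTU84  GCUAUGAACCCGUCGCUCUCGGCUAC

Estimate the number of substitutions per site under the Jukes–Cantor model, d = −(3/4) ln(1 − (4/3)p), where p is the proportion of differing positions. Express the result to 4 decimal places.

The sequences differ at positions 1 (U/G), 2 (U/C), 4 (G/A), 6 (A/G), 8 (G/A), 9 (A/C), 11 (G/C), 21 (U/G), 25 (G/A), 26 (A/C).
p = 10/26 = 0.384615.
d = −0.75 · ln(1 − (4/3)·0.384615) = −0.75 · ln(0.487180) = −0.75 · (-0.719122) = 0.5393.

0.5393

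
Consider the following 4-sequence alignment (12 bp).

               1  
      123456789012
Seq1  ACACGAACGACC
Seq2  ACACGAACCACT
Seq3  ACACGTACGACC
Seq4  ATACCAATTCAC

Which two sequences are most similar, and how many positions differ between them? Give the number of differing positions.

Pairwise Hamming distances:
  Seq1 vs Seq2: 2
  Seq1 vs Seq3: 1
  Seq1 vs Seq4: 6
  Seq2 vs Seq3: 3
  Seq2 vs Seq4: 7
  Seq3 vs Seq4: 7
The smallest is 1, between Seq1 and Seq3.

1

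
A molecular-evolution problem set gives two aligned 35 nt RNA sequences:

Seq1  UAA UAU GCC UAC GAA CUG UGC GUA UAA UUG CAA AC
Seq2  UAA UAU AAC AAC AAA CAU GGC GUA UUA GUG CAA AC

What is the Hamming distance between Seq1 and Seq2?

Differing sites — 7:G/A; 8:C/A; 10:U/A; 13:G/A; 17:U/A; 18:G/U; 19:U/G; 26:A/U; 28:U/G.
That gives 9 mismatches out of 35 aligned sites, so the Hamming distance is 9.

9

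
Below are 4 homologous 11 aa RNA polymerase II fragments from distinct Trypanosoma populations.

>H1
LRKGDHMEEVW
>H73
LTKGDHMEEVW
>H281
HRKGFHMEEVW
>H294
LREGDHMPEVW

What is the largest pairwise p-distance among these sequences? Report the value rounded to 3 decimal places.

Pairwise Hamming distances:
  H1 vs H73: 1
  H1 vs H281: 2
  H1 vs H294: 2
  H73 vs H281: 3
  H73 vs H294: 3
  H281 vs H294: 4
The largest is 4 mismatches, between H281 and H294; p = 4/11 = 0.364.

0.364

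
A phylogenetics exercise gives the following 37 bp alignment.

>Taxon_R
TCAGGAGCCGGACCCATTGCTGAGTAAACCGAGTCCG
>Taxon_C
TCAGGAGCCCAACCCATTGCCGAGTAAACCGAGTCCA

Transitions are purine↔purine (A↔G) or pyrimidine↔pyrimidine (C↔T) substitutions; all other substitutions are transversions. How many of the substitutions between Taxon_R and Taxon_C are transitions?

3

The sequences differ at positions 10 (G/C, transversion), 11 (G/A, transition), 21 (T/C, transition), 37 (G/A, transition).
Of the 4 differences, 3 transitions and 1 transversion, so the answer is 3.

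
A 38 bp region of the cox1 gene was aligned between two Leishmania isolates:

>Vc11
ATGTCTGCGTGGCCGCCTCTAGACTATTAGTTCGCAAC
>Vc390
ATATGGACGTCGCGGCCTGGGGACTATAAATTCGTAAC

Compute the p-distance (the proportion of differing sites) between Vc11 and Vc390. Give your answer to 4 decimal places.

Mismatches occur at site 3 (G/A), site 5 (C/G), site 6 (T/G), site 7 (G/A), site 11 (G/C), site 14 (C/G), site 19 (C/G), site 20 (T/G), site 21 (A/G), site 28 (T/A), site 30 (G/A), site 35 (C/T).
There are 12 differences over 38 sites, so p = 12/38 = 0.3158.

0.3158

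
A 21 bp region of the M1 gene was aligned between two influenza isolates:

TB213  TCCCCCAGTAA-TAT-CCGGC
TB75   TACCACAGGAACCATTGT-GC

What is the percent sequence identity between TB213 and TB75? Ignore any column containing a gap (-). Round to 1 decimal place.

Excluding the 3 gap columns leaves 18 comparable sites.
Differing sites — 2:C/A; 5:C/A; 9:T/G; 13:T/C; 17:C/G; 18:C/T.
12 of the 18 comparable sites match, so the percent identity is 12/18 × 100 = 66.7%.

66.7%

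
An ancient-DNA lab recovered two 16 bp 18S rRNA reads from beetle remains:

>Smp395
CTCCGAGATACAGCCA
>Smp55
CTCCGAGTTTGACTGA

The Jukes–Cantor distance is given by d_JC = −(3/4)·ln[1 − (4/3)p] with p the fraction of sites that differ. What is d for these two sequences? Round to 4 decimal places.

Differing sites — 8:A/T; 10:A/T; 11:C/G; 13:G/C; 14:C/T; 15:C/G.
p = 6/16 = 0.375000.
d = −0.75 · ln(1 − (4/3)·0.375000) = −0.75 · ln(0.500000) = −0.75 · (-0.693147) = 0.5199.

0.5199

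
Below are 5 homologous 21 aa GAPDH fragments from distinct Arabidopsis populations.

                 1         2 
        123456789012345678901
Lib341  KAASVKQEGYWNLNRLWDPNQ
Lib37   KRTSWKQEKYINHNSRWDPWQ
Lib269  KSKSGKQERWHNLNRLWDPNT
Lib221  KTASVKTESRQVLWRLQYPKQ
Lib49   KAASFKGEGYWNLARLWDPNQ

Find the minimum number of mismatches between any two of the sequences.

3

Pairwise Hamming distances:
  Lib341 vs Lib37: 9
  Lib341 vs Lib269: 7
  Lib341 vs Lib221: 10
  Lib341 vs Lib49: 3
  Lib37 vs Lib269: 11
  Lib37 vs Lib221: 15
  Lib37 vs Lib49: 11
  Lib269 vs Lib221: 13
  Lib269 vs Lib49: 9
  Lib221 vs Lib49: 11
The smallest is 3, between Lib341 and Lib49.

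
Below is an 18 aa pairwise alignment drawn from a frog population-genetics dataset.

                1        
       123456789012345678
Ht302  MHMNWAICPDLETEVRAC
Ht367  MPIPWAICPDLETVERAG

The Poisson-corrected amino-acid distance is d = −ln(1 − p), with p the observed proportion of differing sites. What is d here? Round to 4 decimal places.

0.4055

Mismatches occur at site 2 (H→P), site 3 (M→I), site 4 (N→P), site 14 (E→V), site 15 (V→E), site 18 (C→G).
p = 6/18 = 0.333333.
d = −ln(1 − 0.333333) = −ln(0.666667) = 0.4055.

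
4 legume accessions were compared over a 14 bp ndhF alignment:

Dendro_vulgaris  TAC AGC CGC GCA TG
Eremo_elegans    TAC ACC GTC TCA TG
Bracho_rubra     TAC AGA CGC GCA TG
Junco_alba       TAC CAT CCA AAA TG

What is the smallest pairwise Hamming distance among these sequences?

1

Pairwise Hamming distances:
  Dendro_vulgaris vs Eremo_elegans: 4
  Dendro_vulgaris vs Bracho_rubra: 1
  Dendro_vulgaris vs Junco_alba: 7
  Eremo_elegans vs Bracho_rubra: 5
  Eremo_elegans vs Junco_alba: 8
  Bracho_rubra vs Junco_alba: 7
The smallest is 1, between Dendro_vulgaris and Bracho_rubra.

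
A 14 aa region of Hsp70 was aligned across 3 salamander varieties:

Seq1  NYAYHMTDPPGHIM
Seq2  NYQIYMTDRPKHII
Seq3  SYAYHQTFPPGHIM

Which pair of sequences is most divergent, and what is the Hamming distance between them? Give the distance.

Pairwise Hamming distances:
  Seq1 vs Seq2: 6
  Seq1 vs Seq3: 3
  Seq2 vs Seq3: 9
The largest is 9, between Seq2 and Seq3.

9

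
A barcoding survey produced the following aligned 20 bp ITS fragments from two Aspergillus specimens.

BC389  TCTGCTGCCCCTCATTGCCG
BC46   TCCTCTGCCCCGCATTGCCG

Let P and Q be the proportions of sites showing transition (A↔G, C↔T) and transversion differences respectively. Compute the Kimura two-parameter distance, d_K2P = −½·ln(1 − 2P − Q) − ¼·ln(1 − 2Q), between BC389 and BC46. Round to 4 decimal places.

Mismatches occur at site 3 (T→C, transition), site 4 (G→T, transversion), site 12 (T→G, transversion).
Of the 3 differences, 1 transition and 2 transversions over 20 sites: P = 1/20 = 0.050000, Q = 2/20 = 0.100000.
d = −0.5·ln(0.800000) − 0.25·ln(0.800000) = −0.5·(-0.223144) − 0.25·(-0.223144) = 0.1674.

0.1674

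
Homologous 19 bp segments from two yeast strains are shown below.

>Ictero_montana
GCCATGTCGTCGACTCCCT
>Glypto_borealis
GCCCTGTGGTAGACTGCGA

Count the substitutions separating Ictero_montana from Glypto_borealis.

6

Differing sites — 4:A/C; 8:C/G; 11:C/A; 16:C/G; 18:C/G; 19:T/A.
That gives 6 mismatches out of 19 aligned sites, so the Hamming distance is 6.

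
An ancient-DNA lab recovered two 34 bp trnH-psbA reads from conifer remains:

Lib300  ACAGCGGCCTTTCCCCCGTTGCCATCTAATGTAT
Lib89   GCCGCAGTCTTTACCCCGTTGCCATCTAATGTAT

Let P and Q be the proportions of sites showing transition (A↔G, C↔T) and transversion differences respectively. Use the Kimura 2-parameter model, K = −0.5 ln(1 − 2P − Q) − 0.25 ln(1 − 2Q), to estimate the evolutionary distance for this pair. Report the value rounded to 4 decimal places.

The sequences differ at positions 1 (A/G, transition), 3 (A/C, transversion), 6 (G/A, transition), 8 (C/T, transition), 13 (C/A, transversion).
Of the 5 differences, 3 transitions and 2 transversions over 34 sites: P = 3/34 = 0.088235, Q = 2/34 = 0.058824.
d = −0.5·ln(0.764706) − 0.25·ln(0.882352) = −0.5·(-0.268264) − 0.25·(-0.125164) = 0.1654.

0.1654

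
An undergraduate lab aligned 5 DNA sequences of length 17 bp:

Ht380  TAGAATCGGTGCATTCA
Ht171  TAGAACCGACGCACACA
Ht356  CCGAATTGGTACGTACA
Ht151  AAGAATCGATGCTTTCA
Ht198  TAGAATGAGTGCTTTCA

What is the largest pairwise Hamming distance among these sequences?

Pairwise Hamming distances:
  Ht380 vs Ht171: 5
  Ht380 vs Ht356: 6
  Ht380 vs Ht151: 3
  Ht380 vs Ht198: 3
  Ht171 vs Ht356: 9
  Ht171 vs Ht151: 6
  Ht171 vs Ht198: 8
  Ht356 vs Ht151: 7
  Ht356 vs Ht198: 7
  Ht151 vs Ht198: 4
The largest is 9, between Ht171 and Ht356.

9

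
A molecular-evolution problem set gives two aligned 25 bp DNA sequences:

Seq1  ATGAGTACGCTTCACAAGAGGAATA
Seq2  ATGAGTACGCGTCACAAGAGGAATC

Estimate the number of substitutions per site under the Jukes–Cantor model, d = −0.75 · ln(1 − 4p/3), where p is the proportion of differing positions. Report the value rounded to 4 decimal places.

0.0846

Differing sites — 11:T/G; 25:A/C.
p = 2/25 = 0.080000.
d = −0.75 · ln(1 − (4/3)·0.080000) = −0.75 · ln(0.893333) = −0.75 · (-0.112796) = 0.0846.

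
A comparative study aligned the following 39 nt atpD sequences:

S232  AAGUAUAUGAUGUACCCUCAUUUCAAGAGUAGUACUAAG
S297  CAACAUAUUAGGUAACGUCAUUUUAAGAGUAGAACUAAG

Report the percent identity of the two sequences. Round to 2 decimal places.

Mismatches occur at site 1 (A↔C), site 3 (G↔A), site 4 (U↔C), site 9 (G↔U), site 11 (U↔G), site 15 (C↔A), site 17 (C↔G), site 24 (C↔U), site 33 (U↔A).
30 of the 39 sites match, so the percent identity is 30/39 × 100 = 76.92%.

76.92%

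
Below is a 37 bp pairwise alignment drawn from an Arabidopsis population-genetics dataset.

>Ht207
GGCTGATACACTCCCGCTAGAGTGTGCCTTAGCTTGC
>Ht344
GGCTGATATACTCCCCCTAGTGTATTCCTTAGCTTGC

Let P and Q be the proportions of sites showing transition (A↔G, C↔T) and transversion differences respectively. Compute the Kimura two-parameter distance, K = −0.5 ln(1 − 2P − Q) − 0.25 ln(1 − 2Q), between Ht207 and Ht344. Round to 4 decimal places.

Mismatches occur at site 9 (C/T, transition), site 16 (G/C, transversion), site 21 (A/T, transversion), site 24 (G/A, transition), site 26 (G/T, transversion).
Of the 5 differences, 2 transitions and 3 transversions over 37 sites: P = 2/37 = 0.054054, Q = 3/37 = 0.081081.
d = −0.5·ln(0.810811) − 0.25·ln(0.837838) = −0.5·(-0.209720) − 0.25·(-0.176931) = 0.1491.

0.1491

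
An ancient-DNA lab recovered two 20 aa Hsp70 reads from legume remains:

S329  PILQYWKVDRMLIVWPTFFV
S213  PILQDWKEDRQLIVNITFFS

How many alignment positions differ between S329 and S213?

6

Differing sites — 5:Y/D; 8:V/E; 11:M/Q; 15:W/N; 16:P/I; 20:V/S.
That gives 6 mismatches out of 20 aligned sites, so the Hamming distance is 6.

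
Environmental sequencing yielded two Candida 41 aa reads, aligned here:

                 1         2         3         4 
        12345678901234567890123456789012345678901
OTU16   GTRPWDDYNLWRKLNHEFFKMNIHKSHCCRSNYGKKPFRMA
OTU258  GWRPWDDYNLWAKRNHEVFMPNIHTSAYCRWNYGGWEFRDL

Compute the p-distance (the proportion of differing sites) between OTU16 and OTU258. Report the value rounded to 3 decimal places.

0.366

Mismatches occur at site 2 (T→W), site 12 (R→A), site 14 (L→R), site 18 (F→V), site 20 (K→M), site 21 (M→P), site 25 (K→T), site 27 (H→A), site 28 (C→Y), site 31 (S→W), site 35 (K→G), site 36 (K→W), site 37 (P→E), site 40 (M→D), site 41 (A→L).
There are 15 differences over 41 sites, so p = 15/41 = 0.366.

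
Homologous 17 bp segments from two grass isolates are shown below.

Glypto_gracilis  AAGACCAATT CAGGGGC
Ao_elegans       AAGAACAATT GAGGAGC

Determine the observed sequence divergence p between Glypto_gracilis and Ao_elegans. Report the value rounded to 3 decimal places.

The sequences differ at positions 5 (C/A), 11 (C/G), 15 (G/A).
There are 3 differences over 17 sites, so p = 3/17 = 0.176.

0.176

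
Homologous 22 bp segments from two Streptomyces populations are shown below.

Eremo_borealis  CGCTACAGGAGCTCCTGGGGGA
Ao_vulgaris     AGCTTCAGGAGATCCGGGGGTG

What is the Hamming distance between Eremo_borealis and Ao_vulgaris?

The sequences differ at positions 1 (C/A), 5 (A/T), 12 (C/A), 16 (T/G), 21 (G/T), 22 (A/G).
That gives 6 mismatches out of 22 aligned sites, so the Hamming distance is 6.

6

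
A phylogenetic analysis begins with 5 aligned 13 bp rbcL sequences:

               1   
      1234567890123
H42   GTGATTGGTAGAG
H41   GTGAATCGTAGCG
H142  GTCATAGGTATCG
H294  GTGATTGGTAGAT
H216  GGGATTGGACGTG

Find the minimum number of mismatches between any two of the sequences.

1

Pairwise Hamming distances:
  H42 vs H41: 3
  H42 vs H142: 4
  H42 vs H294: 1
  H42 vs H216: 4
  H41 vs H142: 5
  H41 vs H294: 4
  H41 vs H216: 6
  H142 vs H294: 5
  H142 vs H216: 7
  H294 vs H216: 5
The smallest is 1, between H42 and H294.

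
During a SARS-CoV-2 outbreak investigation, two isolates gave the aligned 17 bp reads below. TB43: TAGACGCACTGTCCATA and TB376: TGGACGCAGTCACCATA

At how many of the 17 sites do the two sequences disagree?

4

Mismatches occur at site 2 (A/G), site 9 (C/G), site 11 (G/C), site 12 (T/A).
That gives 4 mismatches out of 17 aligned sites, so the Hamming distance is 4.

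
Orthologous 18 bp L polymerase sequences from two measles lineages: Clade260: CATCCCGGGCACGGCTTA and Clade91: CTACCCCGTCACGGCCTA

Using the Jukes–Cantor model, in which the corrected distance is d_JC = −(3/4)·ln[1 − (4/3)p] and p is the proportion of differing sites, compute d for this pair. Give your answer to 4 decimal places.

0.3470

Mismatches occur at site 2 (A→T), site 3 (T→A), site 7 (G→C), site 9 (G→T), site 16 (T→C).
p = 5/18 = 0.277778.
d = −0.75 · ln(1 − (4/3)·0.277778) = −0.75 · ln(0.629629) = −0.75 · (-0.462625) = 0.3470.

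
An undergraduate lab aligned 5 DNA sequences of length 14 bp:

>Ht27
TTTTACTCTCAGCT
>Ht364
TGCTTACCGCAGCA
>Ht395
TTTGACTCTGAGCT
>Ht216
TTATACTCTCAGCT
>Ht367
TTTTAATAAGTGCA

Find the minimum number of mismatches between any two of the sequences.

1

Pairwise Hamming distances:
  Ht27 vs Ht364: 7
  Ht27 vs Ht395: 2
  Ht27 vs Ht216: 1
  Ht27 vs Ht367: 6
  Ht364 vs Ht395: 9
  Ht364 vs Ht216: 7
  Ht364 vs Ht367: 8
  Ht395 vs Ht216: 3
  Ht395 vs Ht367: 6
  Ht216 vs Ht367: 7
The smallest is 1, between Ht27 and Ht216.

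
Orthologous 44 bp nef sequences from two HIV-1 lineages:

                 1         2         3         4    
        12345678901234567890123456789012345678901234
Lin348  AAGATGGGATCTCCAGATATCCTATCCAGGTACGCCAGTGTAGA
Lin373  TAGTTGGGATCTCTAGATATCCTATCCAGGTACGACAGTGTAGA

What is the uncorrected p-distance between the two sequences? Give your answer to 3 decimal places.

0.091

Mismatches occur at site 1 (A→T), site 4 (A→T), site 14 (C→T), site 35 (C→A).
There are 4 differences over 44 sites, so p = 4/44 = 0.091.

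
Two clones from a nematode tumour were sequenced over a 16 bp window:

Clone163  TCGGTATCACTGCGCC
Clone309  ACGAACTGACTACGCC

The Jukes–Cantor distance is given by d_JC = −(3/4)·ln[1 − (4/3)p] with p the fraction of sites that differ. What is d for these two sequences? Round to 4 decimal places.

Differing sites — 1:T/A; 4:G/A; 5:T/A; 6:A/C; 8:C/G; 12:G/A.
p = 6/16 = 0.375000.
d = −0.75 · ln(1 − (4/3)·0.375000) = −0.75 · ln(0.500000) = −0.75 · (-0.693147) = 0.5199.

0.5199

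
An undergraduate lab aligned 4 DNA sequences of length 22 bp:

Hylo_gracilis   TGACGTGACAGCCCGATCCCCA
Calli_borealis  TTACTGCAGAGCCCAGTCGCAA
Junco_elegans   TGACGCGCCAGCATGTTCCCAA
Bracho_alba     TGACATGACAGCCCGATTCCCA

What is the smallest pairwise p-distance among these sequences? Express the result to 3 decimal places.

Pairwise Hamming distances:
  Hylo_gracilis vs Calli_borealis: 9
  Hylo_gracilis vs Junco_elegans: 6
  Hylo_gracilis vs Bracho_alba: 2
  Calli_borealis vs Junco_elegans: 11
  Calli_borealis vs Bracho_alba: 10
  Junco_elegans vs Bracho_alba: 8
The smallest is 2 mismatches, between Hylo_gracilis and Bracho_alba; p = 2/22 = 0.091.

0.091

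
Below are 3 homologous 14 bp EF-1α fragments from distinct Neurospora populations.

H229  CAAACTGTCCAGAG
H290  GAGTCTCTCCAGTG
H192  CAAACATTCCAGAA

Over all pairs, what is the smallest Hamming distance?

3

Pairwise Hamming distances:
  H229 vs H290: 5
  H229 vs H192: 3
  H290 vs H192: 7
The smallest is 3, between H229 and H192.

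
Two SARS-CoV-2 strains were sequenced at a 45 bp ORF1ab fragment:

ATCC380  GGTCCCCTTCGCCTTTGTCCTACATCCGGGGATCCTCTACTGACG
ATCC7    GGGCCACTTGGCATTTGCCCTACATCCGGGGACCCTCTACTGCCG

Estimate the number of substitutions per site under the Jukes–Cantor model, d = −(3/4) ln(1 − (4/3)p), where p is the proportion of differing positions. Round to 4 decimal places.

Differing sites — 3:T/G; 6:C/A; 10:C/G; 13:C/A; 18:T/C; 33:T/C; 43:A/C.
p = 7/45 = 0.155556.
d = −0.75 · ln(1 − (4/3)·0.155556) = −0.75 · ln(0.792592) = −0.75 · (-0.232447) = 0.1743.

0.1743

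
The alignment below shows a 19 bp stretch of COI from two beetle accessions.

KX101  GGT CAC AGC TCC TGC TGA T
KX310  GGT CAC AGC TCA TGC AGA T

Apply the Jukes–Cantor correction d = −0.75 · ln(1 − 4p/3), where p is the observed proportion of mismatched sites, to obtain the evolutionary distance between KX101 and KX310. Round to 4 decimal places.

0.1134

Differing sites — 12:C/A; 16:T/A.
p = 2/19 = 0.105263.
d = −0.75 · ln(1 − (4/3)·0.105263) = −0.75 · ln(0.859649) = −0.75 · (-0.151231) = 0.1134.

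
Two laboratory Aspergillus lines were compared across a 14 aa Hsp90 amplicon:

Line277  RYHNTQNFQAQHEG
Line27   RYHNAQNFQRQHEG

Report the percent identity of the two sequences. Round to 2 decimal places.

85.71%

Mismatches occur at site 5 (T↔A), site 10 (A↔R).
12 of the 14 sites match, so the percent identity is 12/14 × 100 = 85.71%.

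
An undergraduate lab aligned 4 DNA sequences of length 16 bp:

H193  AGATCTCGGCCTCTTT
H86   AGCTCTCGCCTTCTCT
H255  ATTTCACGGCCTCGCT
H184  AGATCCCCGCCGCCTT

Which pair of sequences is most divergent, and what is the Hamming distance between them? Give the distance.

8

Pairwise Hamming distances:
  H193 vs H86: 4
  H193 vs H255: 5
  H193 vs H184: 4
  H86 vs H255: 6
  H86 vs H184: 8
  H255 vs H184: 7
The largest is 8, between H86 and H184.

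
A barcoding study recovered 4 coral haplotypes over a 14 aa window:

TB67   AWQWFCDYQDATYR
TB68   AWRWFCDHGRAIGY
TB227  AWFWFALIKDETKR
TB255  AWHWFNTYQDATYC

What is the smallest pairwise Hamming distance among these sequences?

Pairwise Hamming distances:
  TB67 vs TB68: 7
  TB67 vs TB227: 7
  TB67 vs TB255: 4
  TB68 vs TB227: 10
  TB68 vs TB255: 9
  TB227 vs TB255: 8
The smallest is 4, between TB67 and TB255.

4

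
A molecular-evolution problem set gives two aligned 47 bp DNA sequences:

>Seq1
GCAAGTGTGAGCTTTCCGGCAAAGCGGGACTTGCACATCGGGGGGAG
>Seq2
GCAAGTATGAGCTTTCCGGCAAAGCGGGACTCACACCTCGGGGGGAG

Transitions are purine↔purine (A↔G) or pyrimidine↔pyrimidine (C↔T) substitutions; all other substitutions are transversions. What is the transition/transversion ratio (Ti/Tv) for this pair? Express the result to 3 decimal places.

Mismatches occur at site 7 (G→A, transition), site 32 (T→C, transition), site 33 (G→A, transition), site 37 (A→C, transversion).
Of the 4 differences, 3 transitions and 1 transversion, so Ti/Tv = 3/1 = 3.000.

3.000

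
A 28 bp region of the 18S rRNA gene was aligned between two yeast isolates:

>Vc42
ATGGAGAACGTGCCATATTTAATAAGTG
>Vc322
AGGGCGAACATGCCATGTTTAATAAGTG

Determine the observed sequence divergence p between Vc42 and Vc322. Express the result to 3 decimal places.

Differing sites — 2:T/G; 5:A/C; 10:G/A; 17:A/G.
There are 4 differences over 28 sites, so p = 4/28 = 0.143.

0.143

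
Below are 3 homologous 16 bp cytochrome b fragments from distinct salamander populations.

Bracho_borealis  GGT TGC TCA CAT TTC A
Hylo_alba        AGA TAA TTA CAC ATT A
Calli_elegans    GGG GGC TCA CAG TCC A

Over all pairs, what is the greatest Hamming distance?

10

Pairwise Hamming distances:
  Bracho_borealis vs Hylo_alba: 8
  Bracho_borealis vs Calli_elegans: 4
  Hylo_alba vs Calli_elegans: 10
The largest is 10, between Hylo_alba and Calli_elegans.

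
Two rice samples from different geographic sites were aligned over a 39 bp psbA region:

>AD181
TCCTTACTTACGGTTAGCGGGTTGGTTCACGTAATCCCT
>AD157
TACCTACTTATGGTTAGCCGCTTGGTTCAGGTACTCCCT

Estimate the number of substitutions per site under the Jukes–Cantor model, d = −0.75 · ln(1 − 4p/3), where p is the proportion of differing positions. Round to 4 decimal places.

0.2052

Mismatches occur at site 2 (C↔A), site 4 (T↔C), site 11 (C↔T), site 19 (G↔C), site 21 (G↔C), site 30 (C↔G), site 34 (A↔C).
p = 7/39 = 0.179487.
d = −0.75 · ln(1 − (4/3)·0.179487) = −0.75 · ln(0.760684) = −0.75 · (-0.273537) = 0.2052.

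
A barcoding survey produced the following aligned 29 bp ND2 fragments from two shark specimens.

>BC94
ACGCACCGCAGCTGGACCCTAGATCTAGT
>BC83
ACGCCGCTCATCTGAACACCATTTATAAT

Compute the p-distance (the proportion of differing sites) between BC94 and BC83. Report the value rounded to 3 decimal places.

The sequences differ at positions 5 (A/C), 6 (C/G), 8 (G/T), 11 (G/T), 15 (G/A), 18 (C/A), 20 (T/C), 22 (G/T), 23 (A/T), 25 (C/A), 28 (G/A).
There are 11 differences over 29 sites, so p = 11/29 = 0.379.

0.379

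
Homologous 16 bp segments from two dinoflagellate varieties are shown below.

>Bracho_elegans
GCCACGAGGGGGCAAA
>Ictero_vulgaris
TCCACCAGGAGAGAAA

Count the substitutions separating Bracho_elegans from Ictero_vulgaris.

Differing sites — 1:G/T; 6:G/C; 10:G/A; 12:G/A; 13:C/G.
That gives 5 mismatches out of 16 aligned sites, so the Hamming distance is 5.

5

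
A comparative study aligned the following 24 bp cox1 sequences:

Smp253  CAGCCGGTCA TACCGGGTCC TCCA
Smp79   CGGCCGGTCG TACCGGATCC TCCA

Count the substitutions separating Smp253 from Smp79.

Differing sites — 2:A/G; 10:A/G; 17:G/A.
That gives 3 mismatches out of 24 aligned sites, so the Hamming distance is 3.

3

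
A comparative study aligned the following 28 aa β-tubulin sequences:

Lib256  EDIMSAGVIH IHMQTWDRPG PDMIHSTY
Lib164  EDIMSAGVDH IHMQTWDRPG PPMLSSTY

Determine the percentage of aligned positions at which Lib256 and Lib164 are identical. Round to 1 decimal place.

Mismatches occur at site 9 (I→D), site 22 (D→P), site 24 (I→L), site 25 (H→S).
24 of the 28 sites match, so the percent identity is 24/28 × 100 = 85.7%.

85.7%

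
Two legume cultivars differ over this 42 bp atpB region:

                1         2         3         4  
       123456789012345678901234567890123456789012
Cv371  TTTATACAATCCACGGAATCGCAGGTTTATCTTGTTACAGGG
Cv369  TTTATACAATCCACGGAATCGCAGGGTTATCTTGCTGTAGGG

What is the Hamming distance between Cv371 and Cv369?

4

Mismatches occur at site 26 (T→G), site 35 (T→C), site 37 (A→G), site 38 (C→T).
That gives 4 mismatches out of 42 aligned sites, so the Hamming distance is 4.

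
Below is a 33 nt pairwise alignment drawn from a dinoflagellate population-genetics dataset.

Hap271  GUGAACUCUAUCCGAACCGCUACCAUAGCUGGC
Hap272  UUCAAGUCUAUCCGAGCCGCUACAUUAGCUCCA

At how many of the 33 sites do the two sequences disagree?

9

Differing sites — 1:G/U; 3:G/C; 6:C/G; 16:A/G; 24:C/A; 25:A/U; 31:G/C; 32:G/C; 33:C/A.
That gives 9 mismatches out of 33 aligned sites, so the Hamming distance is 9.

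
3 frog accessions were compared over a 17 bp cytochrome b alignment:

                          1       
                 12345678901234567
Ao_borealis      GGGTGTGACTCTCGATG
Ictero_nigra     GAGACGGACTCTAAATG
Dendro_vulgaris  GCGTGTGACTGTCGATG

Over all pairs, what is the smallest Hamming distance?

2

Pairwise Hamming distances:
  Ao_borealis vs Ictero_nigra: 6
  Ao_borealis vs Dendro_vulgaris: 2
  Ictero_nigra vs Dendro_vulgaris: 7
The smallest is 2, between Ao_borealis and Dendro_vulgaris.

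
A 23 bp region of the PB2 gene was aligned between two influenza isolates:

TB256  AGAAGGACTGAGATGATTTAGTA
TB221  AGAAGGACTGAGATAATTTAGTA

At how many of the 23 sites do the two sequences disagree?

1

A single mismatch occurs at site 15 (G↔A).
That gives 1 mismatch out of 23 aligned sites, so the Hamming distance is 1.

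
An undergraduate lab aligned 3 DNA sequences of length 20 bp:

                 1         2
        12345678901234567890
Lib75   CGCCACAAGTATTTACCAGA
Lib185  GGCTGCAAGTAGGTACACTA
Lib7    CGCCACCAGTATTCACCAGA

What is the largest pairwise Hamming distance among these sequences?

Pairwise Hamming distances:
  Lib75 vs Lib185: 8
  Lib75 vs Lib7: 2
  Lib185 vs Lib7: 10
The largest is 10, between Lib185 and Lib7.

10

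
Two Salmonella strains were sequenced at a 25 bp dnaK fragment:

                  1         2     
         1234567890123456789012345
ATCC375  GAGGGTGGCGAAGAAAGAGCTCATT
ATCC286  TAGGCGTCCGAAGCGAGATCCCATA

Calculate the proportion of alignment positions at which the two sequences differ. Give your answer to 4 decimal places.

Mismatches occur at site 1 (G/T), site 5 (G/C), site 6 (T/G), site 7 (G/T), site 8 (G/C), site 14 (A/C), site 15 (A/G), site 19 (G/T), site 21 (T/C), site 25 (T/A).
There are 10 differences over 25 sites, so p = 10/25 = 0.4000.

0.4000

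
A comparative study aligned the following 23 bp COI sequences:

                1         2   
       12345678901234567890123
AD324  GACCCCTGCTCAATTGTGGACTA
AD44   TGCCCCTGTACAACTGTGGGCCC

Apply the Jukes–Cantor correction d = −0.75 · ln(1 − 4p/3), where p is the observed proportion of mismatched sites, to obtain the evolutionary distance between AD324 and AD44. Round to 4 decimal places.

Mismatches occur at site 1 (G/T), site 2 (A/G), site 9 (C/T), site 10 (T/A), site 14 (T/C), site 20 (A/G), site 22 (T/C), site 23 (A/C).
p = 8/23 = 0.347826.
d = −0.75 · ln(1 − (4/3)·0.347826) = −0.75 · ln(0.536232) = −0.75 · (-0.623188) = 0.4674.

0.4674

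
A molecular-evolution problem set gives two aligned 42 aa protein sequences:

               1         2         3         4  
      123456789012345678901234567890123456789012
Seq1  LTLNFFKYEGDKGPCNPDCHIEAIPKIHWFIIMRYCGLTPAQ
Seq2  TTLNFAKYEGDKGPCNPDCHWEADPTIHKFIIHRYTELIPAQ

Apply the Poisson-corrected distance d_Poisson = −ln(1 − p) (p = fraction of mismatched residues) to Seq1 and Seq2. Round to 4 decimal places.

Differing sites — 1:L/T; 6:F/A; 21:I/W; 24:I/D; 26:K/T; 29:W/K; 33:M/H; 36:C/T; 37:G/E; 39:T/I.
p = 10/42 = 0.238095.
d = −ln(1 − 0.238095) = −ln(0.761905) = 0.2719.

0.2719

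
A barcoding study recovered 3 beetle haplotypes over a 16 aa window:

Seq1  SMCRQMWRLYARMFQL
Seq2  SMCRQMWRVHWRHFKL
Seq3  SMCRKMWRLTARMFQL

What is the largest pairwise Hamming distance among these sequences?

Pairwise Hamming distances:
  Seq1 vs Seq2: 5
  Seq1 vs Seq3: 2
  Seq2 vs Seq3: 6
The largest is 6, between Seq2 and Seq3.

6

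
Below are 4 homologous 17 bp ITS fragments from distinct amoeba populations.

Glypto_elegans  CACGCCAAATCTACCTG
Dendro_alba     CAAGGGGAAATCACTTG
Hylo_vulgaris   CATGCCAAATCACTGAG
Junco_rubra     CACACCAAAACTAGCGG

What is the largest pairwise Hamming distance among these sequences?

Pairwise Hamming distances:
  Glypto_elegans vs Dendro_alba: 8
  Glypto_elegans vs Hylo_vulgaris: 6
  Glypto_elegans vs Junco_rubra: 4
  Dendro_alba vs Hylo_vulgaris: 11
  Dendro_alba vs Junco_rubra: 10
  Hylo_vulgaris vs Junco_rubra: 8
The largest is 11, between Dendro_alba and Hylo_vulgaris.

11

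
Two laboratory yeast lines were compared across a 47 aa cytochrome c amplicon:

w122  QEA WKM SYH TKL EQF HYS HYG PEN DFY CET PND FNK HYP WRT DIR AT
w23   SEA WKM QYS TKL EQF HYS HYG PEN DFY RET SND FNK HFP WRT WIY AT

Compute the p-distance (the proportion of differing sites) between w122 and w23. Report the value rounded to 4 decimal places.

0.1702

Differing sites — 1:Q/S; 7:S/Q; 9:H/S; 28:C/R; 31:P/S; 38:Y/F; 43:D/W; 45:R/Y.
There are 8 differences over 47 sites, so p = 8/47 = 0.1702.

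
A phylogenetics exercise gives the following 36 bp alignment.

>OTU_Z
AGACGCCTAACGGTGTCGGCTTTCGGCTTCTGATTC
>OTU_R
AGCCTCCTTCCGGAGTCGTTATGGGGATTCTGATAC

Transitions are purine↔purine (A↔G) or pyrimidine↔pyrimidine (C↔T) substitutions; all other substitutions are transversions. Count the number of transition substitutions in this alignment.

1

Differing sites — 3:A/C (Tv); 5:G/T (Tv); 9:A/T (Tv); 10:A/C (Tv); 14:T/A (Tv); 19:G/T (Tv); 20:C/T (Ti); 21:T/A (Tv); 23:T/G (Tv); 24:C/G (Tv); 27:C/A (Tv); 35:T/A (Tv).
Of the 12 differences, 1 transition and 11 transversions, so the answer is 1.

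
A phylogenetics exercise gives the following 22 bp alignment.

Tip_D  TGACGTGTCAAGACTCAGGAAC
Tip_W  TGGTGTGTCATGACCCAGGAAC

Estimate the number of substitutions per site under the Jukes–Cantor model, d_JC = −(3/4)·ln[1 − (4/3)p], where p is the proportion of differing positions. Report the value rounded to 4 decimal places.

Differing sites — 3:A/G; 4:C/T; 11:A/T; 15:T/C.
p = 4/22 = 0.181818.
d = −0.75 · ln(1 − (4/3)·0.181818) = −0.75 · ln(0.757576) = −0.75 · (-0.277631) = 0.2082.

0.2082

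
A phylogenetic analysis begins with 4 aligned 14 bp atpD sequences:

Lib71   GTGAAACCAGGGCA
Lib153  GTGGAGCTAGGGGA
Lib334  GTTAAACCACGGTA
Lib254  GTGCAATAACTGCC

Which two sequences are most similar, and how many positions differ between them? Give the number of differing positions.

3

Pairwise Hamming distances:
  Lib71 vs Lib153: 4
  Lib71 vs Lib334: 3
  Lib71 vs Lib254: 6
  Lib153 vs Lib334: 6
  Lib153 vs Lib254: 8
  Lib334 vs Lib254: 7
The smallest is 3, between Lib71 and Lib334.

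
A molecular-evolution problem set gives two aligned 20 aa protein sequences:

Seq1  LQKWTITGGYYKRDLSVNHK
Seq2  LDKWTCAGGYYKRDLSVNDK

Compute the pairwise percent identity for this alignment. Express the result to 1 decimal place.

Differing sites — 2:Q/D; 6:I/C; 7:T/A; 19:H/D.
16 of the 20 sites match, so the percent identity is 16/20 × 100 = 80.0%.

80.0%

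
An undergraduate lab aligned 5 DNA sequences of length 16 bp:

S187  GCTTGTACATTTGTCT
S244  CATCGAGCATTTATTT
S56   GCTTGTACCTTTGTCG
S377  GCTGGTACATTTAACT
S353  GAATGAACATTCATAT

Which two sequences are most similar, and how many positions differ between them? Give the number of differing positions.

2

Pairwise Hamming distances:
  S187 vs S244: 7
  S187 vs S56: 2
  S187 vs S377: 3
  S187 vs S353: 6
  S244 vs S56: 9
  S244 vs S377: 7
  S244 vs S353: 6
  S56 vs S377: 5
  S56 vs S353: 8
  S377 vs S353: 7
The smallest is 2, between S187 and S56.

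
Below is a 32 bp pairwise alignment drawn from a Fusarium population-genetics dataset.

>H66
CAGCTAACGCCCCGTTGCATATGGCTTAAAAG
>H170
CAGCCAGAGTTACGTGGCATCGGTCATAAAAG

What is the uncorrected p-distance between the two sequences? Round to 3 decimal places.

The sequences differ at positions 5 (T/C), 7 (A/G), 8 (C/A), 10 (C/T), 11 (C/T), 12 (C/A), 16 (T/G), 21 (A/C), 22 (T/G), 24 (G/T), 26 (T/A).
There are 11 differences over 32 sites, so p = 11/32 = 0.344.

0.344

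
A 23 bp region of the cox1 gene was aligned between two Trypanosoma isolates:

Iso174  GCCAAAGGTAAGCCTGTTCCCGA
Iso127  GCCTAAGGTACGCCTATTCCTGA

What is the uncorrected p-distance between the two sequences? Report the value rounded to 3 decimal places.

Mismatches occur at site 4 (A→T), site 11 (A→C), site 16 (G→A), site 21 (C→T).
There are 4 differences over 23 sites, so p = 4/23 = 0.174.

0.174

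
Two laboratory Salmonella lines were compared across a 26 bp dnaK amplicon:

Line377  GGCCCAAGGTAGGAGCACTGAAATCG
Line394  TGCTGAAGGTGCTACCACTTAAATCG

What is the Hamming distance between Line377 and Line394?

8

Mismatches occur at site 1 (G→T), site 4 (C→T), site 5 (C→G), site 11 (A→G), site 12 (G→C), site 13 (G→T), site 15 (G→C), site 20 (G→T).
That gives 8 mismatches out of 26 aligned sites, so the Hamming distance is 8.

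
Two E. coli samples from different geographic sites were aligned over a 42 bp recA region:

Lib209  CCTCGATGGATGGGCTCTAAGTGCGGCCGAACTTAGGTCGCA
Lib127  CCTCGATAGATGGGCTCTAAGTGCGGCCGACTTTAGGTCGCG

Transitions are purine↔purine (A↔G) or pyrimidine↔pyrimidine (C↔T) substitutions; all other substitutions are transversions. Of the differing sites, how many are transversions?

1

The sequences differ at positions 8 (G/A, transition), 31 (A/C, transversion), 32 (C/T, transition), 42 (A/G, transition).
Of the 4 differences, 3 transitions and 1 transversion, so the answer is 1.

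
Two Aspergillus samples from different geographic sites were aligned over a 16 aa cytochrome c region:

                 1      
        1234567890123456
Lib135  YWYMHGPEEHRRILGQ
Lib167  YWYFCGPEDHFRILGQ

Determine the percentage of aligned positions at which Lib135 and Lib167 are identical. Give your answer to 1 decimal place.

75.0%

The sequences differ at positions 4 (M/F), 5 (H/C), 9 (E/D), 11 (R/F).
12 of the 16 sites match, so the percent identity is 12/16 × 100 = 75.0%.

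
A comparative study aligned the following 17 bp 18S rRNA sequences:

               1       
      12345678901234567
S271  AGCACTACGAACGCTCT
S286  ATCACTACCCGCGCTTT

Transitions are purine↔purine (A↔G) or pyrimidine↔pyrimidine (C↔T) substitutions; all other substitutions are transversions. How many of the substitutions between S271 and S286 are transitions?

2

Mismatches occur at site 2 (G→T, transversion), site 9 (G→C, transversion), site 10 (A→C, transversion), site 11 (A→G, transition), site 16 (C→T, transition).
Of the 5 differences, 2 transitions and 3 transversions, so the answer is 2.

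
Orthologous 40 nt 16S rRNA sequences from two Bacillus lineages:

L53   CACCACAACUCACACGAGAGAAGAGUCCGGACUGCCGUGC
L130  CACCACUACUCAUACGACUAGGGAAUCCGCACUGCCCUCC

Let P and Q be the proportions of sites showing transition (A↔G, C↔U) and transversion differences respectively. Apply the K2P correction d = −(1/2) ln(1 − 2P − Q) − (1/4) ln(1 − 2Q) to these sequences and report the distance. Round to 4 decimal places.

0.3446

Mismatches occur at site 7 (A→U, transversion), site 13 (C→U, transition), site 18 (G→C, transversion), site 19 (A→U, transversion), site 20 (G→A, transition), site 21 (A→G, transition), site 22 (A→G, transition), site 25 (G→A, transition), site 30 (G→C, transversion), site 37 (G→C, transversion), site 39 (G→C, transversion).
Of the 11 differences, 5 transitions and 6 transversions over 40 sites: P = 5/40 = 0.125000, Q = 6/40 = 0.150000.
d = −0.5·ln(0.600000) − 0.25·ln(0.700000) = −0.5·(-0.510826) − 0.25·(-0.356675) = 0.3446.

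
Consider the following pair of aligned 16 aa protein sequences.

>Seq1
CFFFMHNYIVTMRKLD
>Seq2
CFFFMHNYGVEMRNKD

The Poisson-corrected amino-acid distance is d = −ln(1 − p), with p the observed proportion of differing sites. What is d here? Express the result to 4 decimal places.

Mismatches occur at site 9 (I→G), site 11 (T→E), site 14 (K→N), site 15 (L→K).
p = 4/16 = 0.250000.
d = −ln(1 − 0.250000) = −ln(0.750000) = 0.2877.

0.2877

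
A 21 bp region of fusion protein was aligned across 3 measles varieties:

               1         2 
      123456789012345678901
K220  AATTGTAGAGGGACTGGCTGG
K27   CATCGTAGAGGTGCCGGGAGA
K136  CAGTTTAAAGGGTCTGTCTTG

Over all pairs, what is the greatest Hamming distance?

Pairwise Hamming distances:
  K220 vs K27: 8
  K220 vs K136: 7
  K27 vs K136: 12
The largest is 12, between K27 and K136.

12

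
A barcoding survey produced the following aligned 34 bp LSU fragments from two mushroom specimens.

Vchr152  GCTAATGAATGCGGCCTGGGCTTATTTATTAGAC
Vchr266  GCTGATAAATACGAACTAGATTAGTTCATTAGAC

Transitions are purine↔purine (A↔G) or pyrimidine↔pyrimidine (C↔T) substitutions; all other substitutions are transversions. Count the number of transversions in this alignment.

Differing sites — 4:A/G (Ti); 7:G/A (Ti); 11:G/A (Ti); 14:G/A (Ti); 15:C/A (Tv); 18:G/A (Ti); 20:G/A (Ti); 21:C/T (Ti); 23:T/A (Tv); 24:A/G (Ti); 27:T/C (Ti).
Of the 11 differences, 9 transitions and 2 transversions, so the answer is 2.

2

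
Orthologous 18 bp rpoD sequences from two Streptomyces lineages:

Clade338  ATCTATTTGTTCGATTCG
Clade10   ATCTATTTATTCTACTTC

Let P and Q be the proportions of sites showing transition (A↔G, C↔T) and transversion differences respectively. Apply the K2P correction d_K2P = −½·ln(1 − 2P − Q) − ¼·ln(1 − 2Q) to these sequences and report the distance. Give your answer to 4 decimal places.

0.3567

Differing sites — 9:G/A (Ti); 13:G/T (Tv); 15:T/C (Ti); 17:C/T (Ti); 18:G/C (Tv).
Of the 5 differences, 3 transitions and 2 transversions over 18 sites: P = 3/18 = 0.166667, Q = 2/18 = 0.111111.
d = −0.5·ln(0.555555) − 0.25·ln(0.777778) = −0.5·(-0.587788) − 0.25·(-0.251314) = 0.3567.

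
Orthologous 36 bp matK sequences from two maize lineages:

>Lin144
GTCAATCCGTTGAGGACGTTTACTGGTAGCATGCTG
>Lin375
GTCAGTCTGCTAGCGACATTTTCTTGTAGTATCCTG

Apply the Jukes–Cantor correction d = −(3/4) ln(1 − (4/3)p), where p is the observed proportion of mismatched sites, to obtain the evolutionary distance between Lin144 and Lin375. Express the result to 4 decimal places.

Mismatches occur at site 5 (A→G), site 8 (C→T), site 10 (T→C), site 12 (G→A), site 13 (A→G), site 14 (G→C), site 18 (G→A), site 22 (A→T), site 25 (G→T), site 30 (C→T), site 33 (G→C).
p = 11/36 = 0.305556.
d = −0.75 · ln(1 − (4/3)·0.305556) = −0.75 · ln(0.592592) = −0.75 · (-0.523249) = 0.3924.

0.3924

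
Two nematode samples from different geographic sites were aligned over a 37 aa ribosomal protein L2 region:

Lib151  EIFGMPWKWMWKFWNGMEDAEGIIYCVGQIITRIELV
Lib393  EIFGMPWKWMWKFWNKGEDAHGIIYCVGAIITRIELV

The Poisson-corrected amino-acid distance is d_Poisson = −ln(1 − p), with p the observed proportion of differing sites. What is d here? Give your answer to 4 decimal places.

0.1144

Differing sites — 16:G/K; 17:M/G; 21:E/H; 29:Q/A.
p = 4/37 = 0.108108.
d = −ln(1 − 0.108108) = −ln(0.891892) = 0.1144.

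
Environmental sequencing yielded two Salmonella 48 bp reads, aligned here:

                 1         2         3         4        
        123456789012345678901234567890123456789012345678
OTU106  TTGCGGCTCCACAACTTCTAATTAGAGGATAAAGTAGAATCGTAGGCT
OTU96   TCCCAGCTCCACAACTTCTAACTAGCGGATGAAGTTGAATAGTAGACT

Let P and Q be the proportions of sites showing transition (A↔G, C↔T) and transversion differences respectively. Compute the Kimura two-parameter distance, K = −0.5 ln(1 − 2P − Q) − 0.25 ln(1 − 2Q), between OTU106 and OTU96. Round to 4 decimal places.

0.2180

Mismatches occur at site 2 (T↔C, transition), site 3 (G↔C, transversion), site 5 (G↔A, transition), site 22 (T↔C, transition), site 26 (A↔C, transversion), site 31 (A↔G, transition), site 36 (A↔T, transversion), site 41 (C↔A, transversion), site 46 (G↔A, transition).
Of the 9 differences, 5 transitions and 4 transversions over 48 sites: P = 5/48 = 0.104167, Q = 4/48 = 0.083333.
d = −0.5·ln(0.708333) − 0.25·ln(0.833334) = −0.5·(-0.344841) − 0.25·(-0.182321) = 0.2180.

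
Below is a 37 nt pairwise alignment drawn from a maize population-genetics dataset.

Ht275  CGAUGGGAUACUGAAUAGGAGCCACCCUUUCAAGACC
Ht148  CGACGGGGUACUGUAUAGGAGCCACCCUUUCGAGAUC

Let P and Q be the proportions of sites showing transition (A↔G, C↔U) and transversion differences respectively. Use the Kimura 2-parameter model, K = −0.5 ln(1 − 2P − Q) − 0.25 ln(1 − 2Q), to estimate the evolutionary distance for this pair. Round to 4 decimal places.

0.1532

Mismatches occur at site 4 (U→C, transition), site 8 (A→G, transition), site 14 (A→U, transversion), site 32 (A→G, transition), site 36 (C→U, transition).
Of the 5 differences, 4 transitions and 1 transversion over 37 sites: P = 4/37 = 0.108108, Q = 1/37 = 0.027027.
d = −0.5·ln(0.756757) − 0.25·ln(0.945946) = −0.5·(-0.278713) − 0.25·(-0.055570) = 0.1532.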